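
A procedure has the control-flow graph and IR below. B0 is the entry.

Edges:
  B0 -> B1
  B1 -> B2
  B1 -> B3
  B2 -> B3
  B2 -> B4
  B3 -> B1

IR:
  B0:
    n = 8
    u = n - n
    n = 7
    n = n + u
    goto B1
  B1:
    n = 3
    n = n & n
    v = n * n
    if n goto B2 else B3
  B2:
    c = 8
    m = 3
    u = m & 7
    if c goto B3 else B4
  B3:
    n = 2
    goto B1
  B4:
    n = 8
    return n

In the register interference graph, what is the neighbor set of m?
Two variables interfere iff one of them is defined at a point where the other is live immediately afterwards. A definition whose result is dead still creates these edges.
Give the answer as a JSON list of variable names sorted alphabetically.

Block summaries:
  B0: def={n,u} ue=∅
  B1: def={n,v} ue=∅
  B2: def={c,m,u} ue=∅
  B3: def={n} ue=∅
  B4: def={n} ue=∅

Backward fixpoint:
  B0: in=∅ out=∅
  B1: in=∅ out=∅
  B2: in=∅ out=∅
  B3: in=∅ out=∅
  B4: in=∅ out=∅

Interfere edges:
  c: {m,u}
  m: {c}
  n: {u,v}
  u: {c,n}
  v: {n}

N(m) = ["c"]

Answer: ["c"]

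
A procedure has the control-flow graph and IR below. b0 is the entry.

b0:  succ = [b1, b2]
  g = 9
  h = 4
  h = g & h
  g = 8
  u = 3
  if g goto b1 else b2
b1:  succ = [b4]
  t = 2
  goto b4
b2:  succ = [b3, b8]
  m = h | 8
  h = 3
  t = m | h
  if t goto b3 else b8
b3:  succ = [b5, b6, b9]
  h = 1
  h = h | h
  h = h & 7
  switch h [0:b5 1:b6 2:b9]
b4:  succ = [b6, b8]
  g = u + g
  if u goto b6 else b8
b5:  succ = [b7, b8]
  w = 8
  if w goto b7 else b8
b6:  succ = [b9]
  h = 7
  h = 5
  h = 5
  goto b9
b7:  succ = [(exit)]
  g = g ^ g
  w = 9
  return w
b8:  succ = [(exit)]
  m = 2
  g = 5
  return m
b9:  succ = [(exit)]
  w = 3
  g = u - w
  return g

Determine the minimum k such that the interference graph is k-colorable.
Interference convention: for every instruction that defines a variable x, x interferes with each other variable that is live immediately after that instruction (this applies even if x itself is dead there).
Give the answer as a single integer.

Block summaries:
  b0: {g,h,u} / ∅
  b1: {t} / ∅
  b2: {h,m,t} / {h}
  b3: {h} / ∅
  b4: {g} / {g,u}
  b5: {w} / ∅
  b6: {h} / ∅
  b7: {g,w} / {g}
  b8: {g,m} / ∅
  b9: {g,w} / {u}

Live sets:
  live b0: ∅→{g,h,u}
  live b1: {g,u}→{g,u}
  live b2: {g,h,u}→{g,u}
  live b3: {g,u}→{g,u}
  live b4: {g,u}→{u}
  live b5: {g}→{g}
  live b6: {u}→{u}
  live b7: {g}→∅
  live b8: ∅→∅
  live b9: {u}→∅

Interference:
  g↔{h,m,t,u,w}
  h↔{g,m,u}
  m↔{g,h,u}
  t↔{g,u}
  u↔{g,h,m,t,w}
  w↔{g,u}

Registers:
  lower bound: {g,h,m,u} mutually conflict ⇒ χ ≥ 4
  4-colouring: r0={g}  r1={u}  r2={h,t,w}  r3={m}
  χ = 4

Answer: 4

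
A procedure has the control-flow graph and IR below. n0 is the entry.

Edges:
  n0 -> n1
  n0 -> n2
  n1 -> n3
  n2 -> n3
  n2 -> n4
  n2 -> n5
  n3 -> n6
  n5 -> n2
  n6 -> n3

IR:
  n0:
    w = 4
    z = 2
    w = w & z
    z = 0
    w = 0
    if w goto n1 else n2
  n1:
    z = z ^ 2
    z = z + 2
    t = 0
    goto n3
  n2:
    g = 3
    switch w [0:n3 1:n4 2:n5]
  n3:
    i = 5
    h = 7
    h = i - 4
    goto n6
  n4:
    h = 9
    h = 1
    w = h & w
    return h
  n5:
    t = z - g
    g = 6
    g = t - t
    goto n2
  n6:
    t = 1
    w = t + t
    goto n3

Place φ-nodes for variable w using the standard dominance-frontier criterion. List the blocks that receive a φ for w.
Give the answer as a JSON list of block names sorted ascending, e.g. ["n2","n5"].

Answer: ["n3"]

Analysis:
idom tree: n1←n0 n2←n0 n3←n0 n4←n2 n5←n2 n6←n3
Dom∩ at merges:
  n2: preds {n0,n5}: {n0} ∩ {n0,n2,n5} = {n0}; idom=n0
  n3: preds {n1,n2,n6}: {n0,n1} ∩ {n0,n2} ∩ {n0,n3,n6} = {n0}; idom=n0

Frontier:
  n2←n0: walk · to n0
  n2←n5: walk n5→n2 to n0
  n3←n1: walk n1 to n0
  n3←n2: walk n2 to n0
  n3←n6: walk n6→n3 to n0
  DF(n0)=∅
  DF(n1)={n3}
  DF(n2)={n2,n3}
  DF(n3)={n3}
  DF(n4)=∅
  DF(n5)={n2}
  DF(n6)={n3}

φ for w: defs {n0,n4,n6}
  DF⁺ = {n3}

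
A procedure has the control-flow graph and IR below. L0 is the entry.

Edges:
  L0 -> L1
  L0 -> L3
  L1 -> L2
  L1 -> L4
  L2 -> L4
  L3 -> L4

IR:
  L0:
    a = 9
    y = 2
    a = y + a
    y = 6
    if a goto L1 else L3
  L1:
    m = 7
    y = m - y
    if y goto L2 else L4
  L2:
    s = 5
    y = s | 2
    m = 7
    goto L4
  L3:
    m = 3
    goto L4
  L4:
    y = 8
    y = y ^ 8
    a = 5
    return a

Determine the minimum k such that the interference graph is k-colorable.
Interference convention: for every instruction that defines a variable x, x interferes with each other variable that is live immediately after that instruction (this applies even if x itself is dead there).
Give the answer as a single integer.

Block summaries:
  L0 def {a,y} use ∅
  L1 def {m,y} use {y}
  L2 def {m,s,y} use ∅
  L3 def {m} use ∅
  L4 def {a,y} use ∅

Live sets:
  live L0: ∅→{y}
  live L1: {y}→∅
  live L2: ∅→∅
  live L3: ∅→∅
  live L4: ∅→∅

Interference:
  a — {y}
  m — {y}
  s — ∅
  y — {a,m}

Chromatic number:
  lower bound: {a,y} mutually conflict ⇒ χ ≥ 2
  assign a→R1 m→R1 s→R0 y→R0 — no edge inside a register ⇒ χ ≤ 2
  χ = 2

Answer: 2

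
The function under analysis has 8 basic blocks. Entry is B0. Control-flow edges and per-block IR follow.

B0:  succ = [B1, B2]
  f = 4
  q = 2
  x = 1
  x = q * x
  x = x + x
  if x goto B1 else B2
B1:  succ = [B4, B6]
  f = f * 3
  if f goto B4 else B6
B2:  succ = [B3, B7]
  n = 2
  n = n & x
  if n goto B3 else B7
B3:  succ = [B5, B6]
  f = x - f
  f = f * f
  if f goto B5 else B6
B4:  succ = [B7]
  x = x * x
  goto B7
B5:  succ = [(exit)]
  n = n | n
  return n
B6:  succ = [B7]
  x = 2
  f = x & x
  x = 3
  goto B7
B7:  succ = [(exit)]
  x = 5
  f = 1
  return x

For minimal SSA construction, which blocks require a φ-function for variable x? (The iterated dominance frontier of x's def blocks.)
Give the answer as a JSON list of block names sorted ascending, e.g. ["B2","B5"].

Answer: ["B7"]

Analysis:
idom tree: B1←B0 B2←B0 B3←B2 B4←B1 B5←B3 B6←B0 B7←B0
Join-block Dom:
  B6: preds {B1,B3}: {B0,B1} ∩ {B0,B2,B3} = {B0}; idom=B0
  B7: preds {B2,B4,B6}: {B0,B2} ∩ {B0,B1,B4} ∩ {B0,B6} = {B0}; idom=B0

DF derivation:
  join B6 pred B1: B1 stop@B0
  join B6 pred B3: B3→B2 stop@B0
  join B7 pred B2: B2 stop@B0
  join B7 pred B4: B4→B1 stop@B0
  join B7 pred B6: B6 stop@B0
  B0 → ∅
  B1 → {B6,B7}
  B2 → {B6,B7}
  B3 → {B6}
  B4 → {B7}
  B5 → ∅
  B6 → {B7}
  B7 → ∅

φ for x: defs {B0,B4,B6,B7}
  DF⁺ = {B7}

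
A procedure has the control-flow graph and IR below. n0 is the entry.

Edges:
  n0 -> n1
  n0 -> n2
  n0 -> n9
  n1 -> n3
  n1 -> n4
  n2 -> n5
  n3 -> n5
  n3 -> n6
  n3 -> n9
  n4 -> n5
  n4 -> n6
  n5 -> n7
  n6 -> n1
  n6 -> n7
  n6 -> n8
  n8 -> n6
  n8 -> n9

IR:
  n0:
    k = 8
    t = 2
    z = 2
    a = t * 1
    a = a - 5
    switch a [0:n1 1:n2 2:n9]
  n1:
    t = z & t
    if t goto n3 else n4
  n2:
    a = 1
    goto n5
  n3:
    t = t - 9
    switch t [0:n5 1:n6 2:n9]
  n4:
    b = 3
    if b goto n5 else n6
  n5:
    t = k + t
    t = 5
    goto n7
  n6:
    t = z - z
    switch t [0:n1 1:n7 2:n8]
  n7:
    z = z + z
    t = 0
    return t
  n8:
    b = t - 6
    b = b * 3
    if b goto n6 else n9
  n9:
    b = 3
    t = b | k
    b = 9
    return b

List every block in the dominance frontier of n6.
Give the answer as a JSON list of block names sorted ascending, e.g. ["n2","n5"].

idom tree: n1←n0 n2←n0 n3←n1 n4←n1 n5←n0 n6←n1 n7←n0 n8←n6 n9←n0
Dom∩ at merges:
  n1: preds {n0,n6}: {n0} ∩ {n0,n1,n6} = {n0}; idom=n0
  n5: preds {n2,n3,n4}: {n0,n2} ∩ {n0,n1,n3} ∩ {n0,n1,n4} = {n0}; idom=n0
  n6: preds {n3,n4,n8}: {n0,n1,n3} ∩ {n0,n1,n4} ∩ {n0,n1,n6,n8} = {n0,n1}; idom=n1
  n7: preds {n5,n6}: {n0,n5} ∩ {n0,n1,n6} = {n0}; idom=n0
  n9: preds {n0,n3,n8}: {n0} ∩ {n0,n1,n3} ∩ {n0,n1,n6,n8} = {n0}; idom=n0

DF derivation:
  join n1 pred n0: · stop@n0
  join n1 pred n6: n6→n1 stop@n0
  join n5 pred n2: n2 stop@n0
  join n5 pred n3: n3→n1 stop@n0
  join n5 pred n4: n4→n1 stop@n0
  join n6 pred n3: n3 stop@n1
  join n6 pred n4: n4 stop@n1
  join n6 pred n8: n8→n6 stop@n1
  join n7 pred n5: n5 stop@n0
  join n7 pred n6: n6→n1 stop@n0
  join n9 pred n0: · stop@n0
  join n9 pred n3: n3→n1 stop@n0
  join n9 pred n8: n8→n6→n1 stop@n0
  DF(n0)=∅
  DF(n1)={n1,n5,n7,n9}
  DF(n2)={n5}
  DF(n3)={n5,n6,n9}
  DF(n4)={n5,n6}
  DF(n5)={n7}
  DF(n6)={n1,n6,n7,n9}
  DF(n7)=∅
  DF(n8)={n6,n9}
  DF(n9)=∅

DF(n6) = ["n1", "n6", "n7", "n9"]

Answer: ["n1", "n6", "n7", "n9"]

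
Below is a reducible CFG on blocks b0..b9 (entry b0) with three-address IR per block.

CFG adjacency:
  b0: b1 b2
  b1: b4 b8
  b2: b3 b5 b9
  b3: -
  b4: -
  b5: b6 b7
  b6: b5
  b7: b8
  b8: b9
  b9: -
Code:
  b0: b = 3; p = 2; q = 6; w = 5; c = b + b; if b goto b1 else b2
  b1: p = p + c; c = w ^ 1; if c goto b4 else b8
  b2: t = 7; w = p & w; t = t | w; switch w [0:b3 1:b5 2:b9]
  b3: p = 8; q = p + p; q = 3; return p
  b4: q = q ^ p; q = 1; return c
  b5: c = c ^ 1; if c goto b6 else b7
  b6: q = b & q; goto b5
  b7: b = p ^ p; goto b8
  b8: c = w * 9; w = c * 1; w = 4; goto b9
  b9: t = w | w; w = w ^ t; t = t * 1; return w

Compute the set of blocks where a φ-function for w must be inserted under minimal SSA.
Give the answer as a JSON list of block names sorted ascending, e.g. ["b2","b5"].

idom tree: b1←b0 b2←b0 b3←b2 b4←b1 b5←b2 b6←b5 b7←b5 b8←b0 b9←b0
Join-block Dom:
  b5: preds {b2,b6}: {b0,b2} ∩ {b0,b2,b5,b6} = {b0,b2}; idom=b2
  b8: preds {b1,b7}: {b0,b1} ∩ {b0,b2,b5,b7} = {b0}; idom=b0
  b9: preds {b2,b8}: {b0,b2} ∩ {b0,b8} = {b0}; idom=b0

DF walk-up:
  join b5 pred b2: · stop@b2
  join b5 pred b6: b6→b5 stop@b2
  join b8 pred b1: b1 stop@b0
  join b8 pred b7: b7→b5→b2 stop@b0
  join b9 pred b2: b2 stop@b0
  join b9 pred b8: b8 stop@b0
  b0: DF=∅
  b1: DF={b8}
  b2: DF={b8,b9}
  b3: DF=∅
  b4: DF=∅
  b5: DF={b5,b8}
  b6: DF={b5}
  b7: DF={b8}
  b8: DF={b9}
  b9: DF=∅

φ for w: defs {b0,b2,b8,b9}
  DF⁺ = {b8,b9}

Answer: ["b8", "b9"]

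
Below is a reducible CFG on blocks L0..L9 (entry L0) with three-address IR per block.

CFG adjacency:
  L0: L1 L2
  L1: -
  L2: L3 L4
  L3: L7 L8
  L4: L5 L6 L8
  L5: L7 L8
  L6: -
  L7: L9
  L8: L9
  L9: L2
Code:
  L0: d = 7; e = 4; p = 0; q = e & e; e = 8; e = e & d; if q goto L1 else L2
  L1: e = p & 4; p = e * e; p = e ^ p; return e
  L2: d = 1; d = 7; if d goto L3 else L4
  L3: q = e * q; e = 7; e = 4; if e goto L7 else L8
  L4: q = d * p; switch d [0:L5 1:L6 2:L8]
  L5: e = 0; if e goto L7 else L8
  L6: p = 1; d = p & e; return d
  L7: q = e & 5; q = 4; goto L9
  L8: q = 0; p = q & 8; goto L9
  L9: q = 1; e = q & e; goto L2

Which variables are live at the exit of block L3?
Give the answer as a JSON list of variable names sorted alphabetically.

def/use:
  L0: def={d,e,p,q} ue=∅
  L1: def={e,p} ue={p}
  L2: def={d} ue=∅
  L3: def={e,q} ue={e,q}
  L4: def={q} ue={d,p}
  L5: def={e} ue=∅
  L6: def={d,p} ue={e}
  L7: def={q} ue={e}
  L8: def={p,q} ue=∅
  L9: def={e,q} ue={e}

Live sets:
  L0 li=∅ lo={e,p,q}
  L1 li={p} lo=∅
  L2 li={e,p,q} lo={d,e,p,q}
  L3 li={e,p,q} lo={e,p}
  L4 li={d,e,p} lo={e,p}
  L5 li={p} lo={e,p}
  L6 li={e} lo=∅
  L7 li={e,p} lo={e,p}
  L8 li={e} lo={e,p}
  L9 li={e,p} lo={e,p,q}

live-out(L3) = ["e", "p"]

Answer: ["e", "p"]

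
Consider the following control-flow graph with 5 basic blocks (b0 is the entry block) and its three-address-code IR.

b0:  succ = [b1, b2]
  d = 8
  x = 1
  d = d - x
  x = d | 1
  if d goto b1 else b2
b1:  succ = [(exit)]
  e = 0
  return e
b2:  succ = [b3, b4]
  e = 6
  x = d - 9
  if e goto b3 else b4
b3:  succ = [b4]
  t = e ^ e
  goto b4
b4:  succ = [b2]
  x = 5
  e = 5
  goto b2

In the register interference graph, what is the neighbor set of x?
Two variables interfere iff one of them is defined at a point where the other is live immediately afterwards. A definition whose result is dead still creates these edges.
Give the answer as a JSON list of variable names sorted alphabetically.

Answer: ["d", "e"]

Analysis:
Block summaries:
  b0: def={d,x} ue=∅
  b1: def={e} ue=∅
  b2: def={e,x} ue={d}
  b3: def={t} ue={e}
  b4: def={e,x} ue=∅

Backward fixpoint:
  b0 li=∅ lo={d}
  b1 li=∅ lo=∅
  b2 li={d} lo={d,e}
  b3 li={d,e} lo={d}
  b4 li={d} lo={d}

Conflict graph:
  d: {e,t,x}
  e: {d,x}
  t: {d}
  x: {d,e}

N(x) = ["d", "e"]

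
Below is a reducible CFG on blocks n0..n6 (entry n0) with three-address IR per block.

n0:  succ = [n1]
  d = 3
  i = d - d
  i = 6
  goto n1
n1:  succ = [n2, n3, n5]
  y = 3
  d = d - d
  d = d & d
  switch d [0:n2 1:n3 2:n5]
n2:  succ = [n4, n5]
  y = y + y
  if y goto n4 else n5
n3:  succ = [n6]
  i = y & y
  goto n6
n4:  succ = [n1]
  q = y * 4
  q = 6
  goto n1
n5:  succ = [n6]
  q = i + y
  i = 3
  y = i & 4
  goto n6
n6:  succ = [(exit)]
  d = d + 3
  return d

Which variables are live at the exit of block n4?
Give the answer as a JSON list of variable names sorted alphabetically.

Answer: ["d", "i"]

Analysis:
Per-block:
  n0: def={d,i} ue=∅
  n1: def={d,y} ue={d}
  n2: def={y} ue={y}
  n3: def={i} ue={y}
  n4: def={q} ue={y}
  n5: def={i,q,y} ue={i,y}
  n6: def={d} ue={d}

Backward fixpoint:
  n0 li=∅ lo={d,i}
  n1 li={d,i} lo={d,i,y}
  n2 li={d,i,y} lo={d,i,y}
  n3 li={d,y} lo={d}
  n4 li={d,i,y} lo={d,i}
  n5 li={d,i,y} lo={d}
  n6 li={d} lo=∅

live-out(n4) = ["d", "i"]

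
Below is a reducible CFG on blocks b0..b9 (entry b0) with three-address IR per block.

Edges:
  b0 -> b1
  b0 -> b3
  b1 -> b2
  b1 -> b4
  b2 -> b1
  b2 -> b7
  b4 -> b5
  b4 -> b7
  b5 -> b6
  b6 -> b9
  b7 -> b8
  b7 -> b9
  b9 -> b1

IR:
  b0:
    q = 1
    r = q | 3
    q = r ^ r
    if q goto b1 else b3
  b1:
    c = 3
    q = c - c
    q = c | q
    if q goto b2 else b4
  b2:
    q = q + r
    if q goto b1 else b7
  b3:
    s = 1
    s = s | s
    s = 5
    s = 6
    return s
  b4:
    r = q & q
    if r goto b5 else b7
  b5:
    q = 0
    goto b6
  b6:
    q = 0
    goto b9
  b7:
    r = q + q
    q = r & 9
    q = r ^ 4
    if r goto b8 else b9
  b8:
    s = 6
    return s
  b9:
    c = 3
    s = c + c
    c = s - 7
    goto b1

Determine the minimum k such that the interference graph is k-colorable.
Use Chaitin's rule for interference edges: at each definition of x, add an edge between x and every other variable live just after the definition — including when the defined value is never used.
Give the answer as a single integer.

Block summaries:
  b0: def={q,r} ue=∅
  b1: def={c,q} ue=∅
  b2: def={q} ue={q,r}
  b3: def={s} ue=∅
  b4: def={r} ue={q}
  b5: def={q} ue=∅
  b6: def={q} ue=∅
  b7: def={q,r} ue={q}
  b8: def={s} ue=∅
  b9: def={c,s} ue=∅

Live sets:
  live b0: ∅→{r}
  live b1: {r}→{q,r}
  live b2: {q,r}→{q,r}
  live b3: ∅→∅
  live b4: {q}→{q,r}
  live b5: {r}→{r}
  live b6: {r}→{r}
  live b7: {q}→{r}
  live b8: ∅→∅
  live b9: {r}→{r}

Interfere edges:
  c↔{q,r}
  q↔{c,r}
  r↔{c,q,s}
  s↔{r}

Registers:
  {c,q,r} pairwise interfere (3-clique) ⇒ χ ≥ 3
  3-colouring: r0={r}  r1={c,s}  r2={q}
  χ = 3

Answer: 3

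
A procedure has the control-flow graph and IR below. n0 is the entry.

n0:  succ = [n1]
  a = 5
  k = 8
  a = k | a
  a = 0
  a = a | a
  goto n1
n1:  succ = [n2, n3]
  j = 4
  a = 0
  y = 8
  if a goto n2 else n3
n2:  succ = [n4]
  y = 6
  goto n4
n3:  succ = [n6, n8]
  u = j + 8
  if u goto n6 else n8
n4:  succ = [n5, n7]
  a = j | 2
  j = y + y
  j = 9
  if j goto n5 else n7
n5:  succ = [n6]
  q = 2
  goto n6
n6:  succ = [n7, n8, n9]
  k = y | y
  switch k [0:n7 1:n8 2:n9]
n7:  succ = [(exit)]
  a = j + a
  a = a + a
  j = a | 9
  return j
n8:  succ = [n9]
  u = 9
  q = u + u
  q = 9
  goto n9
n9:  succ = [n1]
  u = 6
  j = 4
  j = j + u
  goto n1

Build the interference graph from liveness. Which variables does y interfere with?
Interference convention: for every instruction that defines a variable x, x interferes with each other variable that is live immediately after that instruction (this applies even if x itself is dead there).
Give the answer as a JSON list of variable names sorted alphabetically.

Answer: ["a", "j", "q", "u"]

Derivation:
Per-block:
  n0 def {a,k} use ∅
  n1 def {a,j,y} use ∅
  n2 def {y} use ∅
  n3 def {u} use {j}
  n4 def {a,j} use {j,y}
  n5 def {q} use ∅
  n6 def {k} use {y}
  n7 def {a,j} use {a,j}
  n8 def {q,u} use ∅
  n9 def {j,u} use ∅

Backward fixpoint:
  n0: in=∅ out=∅
  n1: in=∅ out={a,j,y}
  n2: in={j} out={j,y}
  n3: in={a,j,y} out={a,j,y}
  n4: in={j,y} out={a,j,y}
  n5: in={a,j,y} out={a,j,y}
  n6: in={a,j,y} out={a,j}
  n7: in={a,j} out=∅
  n8: in=∅ out=∅
  n9: in=∅ out=∅

Conflict graph:
  a — {j,k,q,u,y}
  j — {a,k,q,u,y}
  k — {a,j}
  q — {a,j,y}
  u — {a,j,y}
  y — {a,j,q,u}

N(y) = ["a", "j", "q", "u"]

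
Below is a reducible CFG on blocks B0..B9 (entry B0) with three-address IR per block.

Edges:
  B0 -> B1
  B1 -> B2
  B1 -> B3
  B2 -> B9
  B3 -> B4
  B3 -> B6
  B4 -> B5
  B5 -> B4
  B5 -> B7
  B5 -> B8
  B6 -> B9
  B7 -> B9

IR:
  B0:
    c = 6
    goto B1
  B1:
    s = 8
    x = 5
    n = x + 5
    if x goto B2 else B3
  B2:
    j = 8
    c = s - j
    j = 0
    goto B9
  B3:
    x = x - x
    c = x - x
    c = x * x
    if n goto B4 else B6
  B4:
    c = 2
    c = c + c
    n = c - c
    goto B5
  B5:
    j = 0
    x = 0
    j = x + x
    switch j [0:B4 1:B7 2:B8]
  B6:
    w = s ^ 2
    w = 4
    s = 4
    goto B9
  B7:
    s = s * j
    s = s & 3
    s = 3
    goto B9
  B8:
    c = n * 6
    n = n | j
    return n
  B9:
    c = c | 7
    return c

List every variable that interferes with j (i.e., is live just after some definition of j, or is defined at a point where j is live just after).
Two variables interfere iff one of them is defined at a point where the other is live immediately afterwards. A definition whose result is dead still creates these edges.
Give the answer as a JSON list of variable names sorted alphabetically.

Block summaries:
  B0 def {c} use ∅
  B1 def {n,s,x} use ∅
  B2 def {c,j} use {s}
  B3 def {c,x} use {n,x}
  B4 def {c,n} use ∅
  B5 def {j,x} use ∅
  B6 def {s,w} use {s}
  B7 def {s} use {j,s}
  B8 def {c,n} use {j,n}
  B9 def {c} use {c}

Live sets:
  B0: in=∅ out=∅
  B1: in=∅ out={n,s,x}
  B2: in={s} out={c}
  B3: in={n,s,x} out={c,s}
  B4: in={s} out={c,n,s}
  B5: in={c,n,s} out={c,j,n,s}
  B6: in={c,s} out={c}
  B7: in={c,j,s} out={c}
  B8: in={j,n} out=∅
  B9: in={c} out=∅

Interference:
  c↔{j,n,s,w,x}
  j↔{c,n,s}
  n↔{c,j,s,x}
  s↔{c,j,n,x}
  w↔{c}
  x↔{c,n,s}

N(j) = ["c", "n", "s"]

Answer: ["c", "n", "s"]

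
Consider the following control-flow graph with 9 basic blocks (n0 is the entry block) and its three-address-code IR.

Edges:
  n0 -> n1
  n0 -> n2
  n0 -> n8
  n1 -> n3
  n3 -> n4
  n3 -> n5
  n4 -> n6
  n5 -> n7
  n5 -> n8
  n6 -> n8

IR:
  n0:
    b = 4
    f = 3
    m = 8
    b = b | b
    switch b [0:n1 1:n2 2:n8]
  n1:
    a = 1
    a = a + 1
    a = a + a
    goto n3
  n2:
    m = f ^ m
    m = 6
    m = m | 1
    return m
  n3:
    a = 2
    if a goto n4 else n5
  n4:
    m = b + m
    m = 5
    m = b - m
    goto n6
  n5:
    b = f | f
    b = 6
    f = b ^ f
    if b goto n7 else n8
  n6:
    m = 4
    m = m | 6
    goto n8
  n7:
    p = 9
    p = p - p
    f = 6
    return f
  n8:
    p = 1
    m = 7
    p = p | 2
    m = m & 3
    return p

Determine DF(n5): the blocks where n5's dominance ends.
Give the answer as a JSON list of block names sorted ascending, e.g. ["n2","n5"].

Answer: ["n8"]

Derivation:
idom tree: n1←n0 n2←n0 n3←n1 n4←n3 n5←n3 n6←n4 n7←n5 n8←n0
Dom at joins:
  n8: preds {n0,n5,n6}: {n0} ∩ {n0,n1,n3,n5} ∩ {n0,n1,n3,n4,n6} = {n0}; idom=n0

Frontier:
  join n8 pred n0: · stop@n0
  join n8 pred n5: n5→n3→n1 stop@n0
  join n8 pred n6: n6→n4→n3→n1 stop@n0
  n0 → ∅
  n1 → {n8}
  n2 → ∅
  n3 → {n8}
  n4 → {n8}
  n5 → {n8}
  n6 → {n8}
  n7 → ∅
  n8 → ∅

DF(n5) = ["n8"]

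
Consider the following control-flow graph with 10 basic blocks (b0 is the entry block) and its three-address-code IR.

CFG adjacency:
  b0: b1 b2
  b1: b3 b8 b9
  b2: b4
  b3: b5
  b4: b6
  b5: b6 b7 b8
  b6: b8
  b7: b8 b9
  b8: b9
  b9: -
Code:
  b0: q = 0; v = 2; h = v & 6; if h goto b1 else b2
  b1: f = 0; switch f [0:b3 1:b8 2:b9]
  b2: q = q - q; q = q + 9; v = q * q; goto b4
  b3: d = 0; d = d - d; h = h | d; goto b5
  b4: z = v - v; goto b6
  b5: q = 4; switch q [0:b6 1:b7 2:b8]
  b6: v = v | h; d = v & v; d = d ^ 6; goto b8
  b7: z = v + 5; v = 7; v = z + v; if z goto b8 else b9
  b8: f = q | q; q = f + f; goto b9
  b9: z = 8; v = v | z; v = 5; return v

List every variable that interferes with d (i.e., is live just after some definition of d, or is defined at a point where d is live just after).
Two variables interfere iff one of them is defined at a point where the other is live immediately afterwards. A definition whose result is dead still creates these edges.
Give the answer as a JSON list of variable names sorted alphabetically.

Answer: ["h", "q", "v"]

Analysis:
Per-block:
  b0: def={h,q,v} ue=∅
  b1: def={f} ue=∅
  b2: def={q,v} ue={q}
  b3: def={d,h} ue={h}
  b4: def={z} ue={v}
  b5: def={q} ue=∅
  b6: def={d,v} ue={h,v}
  b7: def={v,z} ue={v}
  b8: def={f,q} ue={q}
  b9: def={v,z} ue={v}

Liveness:
  live b0: ∅→{h,q,v}
  live b1: {h,q,v}→{h,q,v}
  live b2: {h,q}→{h,q,v}
  live b3: {h,v}→{h,v}
  live b4: {h,q,v}→{h,q,v}
  live b5: {h,v}→{h,q,v}
  live b6: {h,q,v}→{q,v}
  live b7: {q,v}→{q,v}
  live b8: {q,v}→{v}
  live b9: {v}→∅

Interfere edges:
  d↔{h,q,v}
  f↔{h,q,v}
  h↔{d,f,q,v,z}
  q↔{d,f,h,v,z}
  v↔{d,f,h,q,z}
  z↔{h,q,v}

N(d) = ["h", "q", "v"]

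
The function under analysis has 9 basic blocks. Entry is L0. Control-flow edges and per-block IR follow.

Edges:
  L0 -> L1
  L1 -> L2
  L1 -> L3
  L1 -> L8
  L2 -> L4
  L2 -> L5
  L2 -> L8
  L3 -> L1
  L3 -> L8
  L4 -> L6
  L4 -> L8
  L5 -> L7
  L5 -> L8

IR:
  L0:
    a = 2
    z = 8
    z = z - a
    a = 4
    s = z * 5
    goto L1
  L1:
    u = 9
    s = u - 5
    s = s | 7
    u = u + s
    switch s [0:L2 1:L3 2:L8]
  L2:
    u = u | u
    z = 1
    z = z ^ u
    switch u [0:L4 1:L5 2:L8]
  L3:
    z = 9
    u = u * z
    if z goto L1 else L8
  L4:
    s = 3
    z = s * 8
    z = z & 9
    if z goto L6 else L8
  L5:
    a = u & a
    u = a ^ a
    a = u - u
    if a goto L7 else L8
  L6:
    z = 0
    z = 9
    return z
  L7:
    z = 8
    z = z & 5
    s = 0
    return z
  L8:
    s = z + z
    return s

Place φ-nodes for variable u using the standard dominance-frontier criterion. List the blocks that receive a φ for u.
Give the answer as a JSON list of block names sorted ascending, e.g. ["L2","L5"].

Answer: ["L1", "L8"]

Analysis:
idom tree: L1←L0 L2←L1 L3←L1 L4←L2 L5←L2 L6←L4 L7←L5 L8←L1
Dom at joins:
  L1: preds {L0,L3}: {L0} ∩ {L0,L1,L3} = {L0}; idom=L0
  L8: preds {L1,L2,L3,L4,L5}: {L0,L1} ∩ {L0,L1,L2} ∩ {L0,L1,L3} ∩ {L0,L1,L2,L4} ∩ {L0,L1,L2,L5} = {L0,L1}; idom=L1

DF derivation:
  join L1 pred L0: · stop@L0
  join L1 pred L3: L3→L1 stop@L0
  join L8 pred L1: · stop@L1
  join L8 pred L2: L2 stop@L1
  join L8 pred L3: L3 stop@L1
  join L8 pred L4: L4→L2 stop@L1
  join L8 pred L5: L5→L2 stop@L1
  DF(L0)=∅
  DF(L1)={L1}
  DF(L2)={L8}
  DF(L3)={L1,L8}
  DF(L4)={L8}
  DF(L5)={L8}
  DF(L6)=∅
  DF(L7)=∅
  DF(L8)=∅

φ for u: defs {L1,L2,L3,L5}
  DF⁺ = {L1,L8}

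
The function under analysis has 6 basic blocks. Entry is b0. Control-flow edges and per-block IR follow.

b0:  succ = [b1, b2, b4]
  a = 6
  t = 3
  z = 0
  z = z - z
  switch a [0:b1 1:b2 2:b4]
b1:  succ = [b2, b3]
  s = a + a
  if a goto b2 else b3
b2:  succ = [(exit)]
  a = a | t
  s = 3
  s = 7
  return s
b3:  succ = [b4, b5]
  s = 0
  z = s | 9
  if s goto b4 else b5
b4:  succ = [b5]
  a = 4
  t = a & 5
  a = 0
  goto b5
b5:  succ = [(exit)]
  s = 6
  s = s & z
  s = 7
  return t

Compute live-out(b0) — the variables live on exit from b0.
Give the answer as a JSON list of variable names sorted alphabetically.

Answer: ["a", "t", "z"]

Derivation:
Block summaries:
  b0: {a,t,z} / ∅
  b1: {s} / {a}
  b2: {a,s} / {a,t}
  b3: {s,z} / ∅
  b4: {a,t} / ∅
  b5: {s} / {t,z}

Backward fixpoint:
  live b0: ∅→{a,t,z}
  live b1: {a,t}→{a,t}
  live b2: {a,t}→∅
  live b3: {t}→{t,z}
  live b4: {z}→{t,z}
  live b5: {t,z}→∅

live-out(b0) = ["a", "t", "z"]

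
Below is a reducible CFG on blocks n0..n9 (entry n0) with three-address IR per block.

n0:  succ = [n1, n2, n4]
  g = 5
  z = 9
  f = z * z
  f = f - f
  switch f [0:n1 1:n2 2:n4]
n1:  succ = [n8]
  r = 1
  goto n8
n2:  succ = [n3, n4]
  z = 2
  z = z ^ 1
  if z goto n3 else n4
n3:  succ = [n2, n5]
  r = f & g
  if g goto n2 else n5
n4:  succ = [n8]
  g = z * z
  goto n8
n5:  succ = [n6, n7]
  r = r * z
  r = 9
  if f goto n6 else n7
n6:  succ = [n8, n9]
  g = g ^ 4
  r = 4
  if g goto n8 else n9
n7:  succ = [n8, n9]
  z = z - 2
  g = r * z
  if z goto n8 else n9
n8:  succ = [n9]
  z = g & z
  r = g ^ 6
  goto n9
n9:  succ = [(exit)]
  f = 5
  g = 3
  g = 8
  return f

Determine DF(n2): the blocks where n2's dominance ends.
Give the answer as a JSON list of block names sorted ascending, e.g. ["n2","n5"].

idom tree: n1←n0 n2←n0 n3←n2 n4←n0 n5←n3 n6←n5 n7←n5 n8←n0 n9←n0
Join-block Dom:
  n2: preds {n0,n3}: {n0} ∩ {n0,n2,n3} = {n0}; idom=n0
  n4: preds {n0,n2}: {n0} ∩ {n0,n2} = {n0}; idom=n0
  n8: preds {n1,n4,n6,n7}: {n0,n1} ∩ {n0,n4} ∩ {n0,n2,n3,n5,n6} ∩ {n0,n2,n3,n5,n7} = {n0}; idom=n0
  n9: preds {n6,n7,n8}: {n0,n2,n3,n5,n6} ∩ {n0,n2,n3,n5,n7} ∩ {n0,n8} = {n0}; idom=n0

Frontier:
  n2←n0: walk · to n0
  n2←n3: walk n3→n2 to n0
  n4←n0: walk · to n0
  n4←n2: walk n2 to n0
  n8←n1: walk n1 to n0
  n8←n4: walk n4 to n0
  n8←n6: walk n6→n5→n3→n2 to n0
  n8←n7: walk n7→n5→n3→n2 to n0
  n9←n6: walk n6→n5→n3→n2 to n0
  n9←n7: walk n7→n5→n3→n2 to n0
  n9←n8: walk n8 to n0
  n0: DF=∅
  n1: DF={n8}
  n2: DF={n2,n4,n8,n9}
  n3: DF={n2,n8,n9}
  n4: DF={n8}
  n5: DF={n8,n9}
  n6: DF={n8,n9}
  n7: DF={n8,n9}
  n8: DF={n9}
  n9: DF=∅

DF(n2) = ["n2", "n4", "n8", "n9"]

Answer: ["n2", "n4", "n8", "n9"]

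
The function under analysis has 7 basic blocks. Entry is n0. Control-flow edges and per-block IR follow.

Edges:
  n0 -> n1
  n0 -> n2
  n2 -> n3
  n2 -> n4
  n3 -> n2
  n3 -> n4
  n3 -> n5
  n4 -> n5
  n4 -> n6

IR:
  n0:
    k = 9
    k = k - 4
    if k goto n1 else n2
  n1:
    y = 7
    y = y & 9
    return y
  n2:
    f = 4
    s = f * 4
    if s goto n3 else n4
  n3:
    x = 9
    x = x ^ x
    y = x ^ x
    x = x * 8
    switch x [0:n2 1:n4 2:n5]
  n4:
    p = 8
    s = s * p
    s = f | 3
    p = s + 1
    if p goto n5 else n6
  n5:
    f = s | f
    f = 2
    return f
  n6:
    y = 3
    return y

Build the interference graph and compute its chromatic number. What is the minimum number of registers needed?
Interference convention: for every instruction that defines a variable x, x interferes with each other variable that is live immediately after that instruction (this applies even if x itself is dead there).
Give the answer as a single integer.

Answer: 4

Analysis:
def/use:
  n0 def {k} use ∅
  n1 def {y} use ∅
  n2 def {f,s} use ∅
  n3 def {x,y} use ∅
  n4 def {p,s} use {f,s}
  n5 def {f} use {f,s}
  n6 def {y} use ∅

Backward fixpoint:
  live n0: ∅→∅
  live n1: ∅→∅
  live n2: ∅→{f,s}
  live n3: {f,s}→{f,s}
  live n4: {f,s}→{f,s}
  live n5: {f,s}→∅
  live n6: ∅→∅

Conflict graph:
  f: {p,s,x,y}
  k: ∅
  p: {f,s}
  s: {f,p,x,y}
  x: {f,s,y}
  y: {f,s,x}

Registers:
  {f,s,x,y} pairwise interfere (4-clique) ⇒ χ ≥ 4
  4-colouring: r0={f,k}  r1={s}  r2={p,x}  r3={y}
  χ = 4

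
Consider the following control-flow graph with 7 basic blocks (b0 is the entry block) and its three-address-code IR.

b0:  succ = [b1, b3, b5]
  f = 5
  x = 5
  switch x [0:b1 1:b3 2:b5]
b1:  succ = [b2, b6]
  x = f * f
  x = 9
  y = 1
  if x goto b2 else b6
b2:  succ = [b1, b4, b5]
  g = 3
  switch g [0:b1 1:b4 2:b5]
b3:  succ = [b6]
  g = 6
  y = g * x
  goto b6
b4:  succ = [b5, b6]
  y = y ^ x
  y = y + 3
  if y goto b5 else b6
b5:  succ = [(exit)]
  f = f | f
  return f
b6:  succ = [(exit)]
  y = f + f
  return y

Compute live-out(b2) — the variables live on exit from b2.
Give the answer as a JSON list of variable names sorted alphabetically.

Answer: ["f", "x", "y"]

Analysis:
def/use:
  b0: def={f,x} ue=∅
  b1: def={x,y} ue={f}
  b2: def={g} ue=∅
  b3: def={g,y} ue={x}
  b4: def={y} ue={x,y}
  b5: def={f} ue={f}
  b6: def={y} ue={f}

Live sets:
  live b0: ∅→{f,x}
  live b1: {f}→{f,x,y}
  live b2: {f,x,y}→{f,x,y}
  live b3: {f,x}→{f}
  live b4: {f,x,y}→{f}
  live b5: {f}→∅
  live b6: {f}→∅

live-out(b2) = ["f", "x", "y"]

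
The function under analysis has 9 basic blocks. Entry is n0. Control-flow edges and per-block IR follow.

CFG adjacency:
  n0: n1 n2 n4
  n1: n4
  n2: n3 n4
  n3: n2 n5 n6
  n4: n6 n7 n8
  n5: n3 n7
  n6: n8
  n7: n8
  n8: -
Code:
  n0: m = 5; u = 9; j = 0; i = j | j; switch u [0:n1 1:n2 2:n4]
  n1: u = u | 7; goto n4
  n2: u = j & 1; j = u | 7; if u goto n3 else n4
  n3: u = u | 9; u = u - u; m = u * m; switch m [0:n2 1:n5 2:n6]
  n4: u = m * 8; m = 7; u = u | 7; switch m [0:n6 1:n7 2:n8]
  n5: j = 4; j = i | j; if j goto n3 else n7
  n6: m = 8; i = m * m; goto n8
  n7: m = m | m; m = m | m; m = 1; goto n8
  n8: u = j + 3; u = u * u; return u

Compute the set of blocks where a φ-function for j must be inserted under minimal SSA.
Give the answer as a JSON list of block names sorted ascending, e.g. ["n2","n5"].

Answer: ["n2", "n3", "n4", "n6", "n7", "n8"]

Analysis:
idom tree: n1←n0 n2←n0 n3←n2 n4←n0 n5←n3 n6←n0 n7←n0 n8←n0
Join-block Dom:
  n2: preds {n0,n3}: {n0} ∩ {n0,n2,n3} = {n0}; idom=n0
  n3: preds {n2,n5}: {n0,n2} ∩ {n0,n2,n3,n5} = {n0,n2}; idom=n2
  n4: preds {n0,n1,n2}: {n0} ∩ {n0,n1} ∩ {n0,n2} = {n0}; idom=n0
  n6: preds {n3,n4}: {n0,n2,n3} ∩ {n0,n4} = {n0}; idom=n0
  n7: preds {n4,n5}: {n0,n4} ∩ {n0,n2,n3,n5} = {n0}; idom=n0
  n8: preds {n4,n6,n7}: {n0,n4} ∩ {n0,n6} ∩ {n0,n7} = {n0}; idom=n0

DF walk-up:
  n2←n0: walk · to n0
  n2←n3: walk n3→n2 to n0
  n3←n2: walk · to n2
  n3←n5: walk n5→n3 to n2
  n4←n0: walk · to n0
  n4←n1: walk n1 to n0
  n4←n2: walk n2 to n0
  n6←n3: walk n3→n2 to n0
  n6←n4: walk n4 to n0
  n7←n4: walk n4 to n0
  n7←n5: walk n5→n3→n2 to n0
  n8←n4: walk n4 to n0
  n8←n6: walk n6 to n0
  n8←n7: walk n7 to n0
  n0: DF=∅
  n1: DF={n4}
  n2: DF={n2,n4,n6,n7}
  n3: DF={n2,n3,n6,n7}
  n4: DF={n6,n7,n8}
  n5: DF={n3,n7}
  n6: DF={n8}
  n7: DF={n8}
  n8: DF=∅

φ for j: defs {n0,n2,n5}
  DF⁺ = {n2,n3,n4,n6,n7,n8}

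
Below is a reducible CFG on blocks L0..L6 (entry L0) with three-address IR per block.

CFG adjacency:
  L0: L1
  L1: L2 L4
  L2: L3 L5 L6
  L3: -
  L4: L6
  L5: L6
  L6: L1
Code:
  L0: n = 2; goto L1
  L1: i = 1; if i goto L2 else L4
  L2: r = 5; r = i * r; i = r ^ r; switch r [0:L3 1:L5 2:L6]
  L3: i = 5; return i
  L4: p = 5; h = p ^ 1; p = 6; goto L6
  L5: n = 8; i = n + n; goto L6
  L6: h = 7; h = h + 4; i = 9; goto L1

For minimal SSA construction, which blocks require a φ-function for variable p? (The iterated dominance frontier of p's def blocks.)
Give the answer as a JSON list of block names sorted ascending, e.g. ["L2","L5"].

idom tree: L1←L0 L2←L1 L3←L2 L4←L1 L5←L2 L6←L1
Dom∩ at merges:
  L1: preds {L0,L6}: {L0} ∩ {L0,L1,L6} = {L0}; idom=L0
  L6: preds {L2,L4,L5}: {L0,L1,L2} ∩ {L0,L1,L4} ∩ {L0,L1,L2,L5} = {L0,L1}; idom=L1

DF walk-up:
  L1←L0: walk · to L0
  L1←L6: walk L6→L1 to L0
  L6←L2: walk L2 to L1
  L6←L4: walk L4 to L1
  L6←L5: walk L5→L2 to L1
  L0 → ∅
  L1 → {L1}
  L2 → {L6}
  L3 → ∅
  L4 → {L6}
  L5 → {L6}
  L6 → {L1}

φ for p: defs {L4}
  DF⁺ = {L1,L6}

Answer: ["L1", "L6"]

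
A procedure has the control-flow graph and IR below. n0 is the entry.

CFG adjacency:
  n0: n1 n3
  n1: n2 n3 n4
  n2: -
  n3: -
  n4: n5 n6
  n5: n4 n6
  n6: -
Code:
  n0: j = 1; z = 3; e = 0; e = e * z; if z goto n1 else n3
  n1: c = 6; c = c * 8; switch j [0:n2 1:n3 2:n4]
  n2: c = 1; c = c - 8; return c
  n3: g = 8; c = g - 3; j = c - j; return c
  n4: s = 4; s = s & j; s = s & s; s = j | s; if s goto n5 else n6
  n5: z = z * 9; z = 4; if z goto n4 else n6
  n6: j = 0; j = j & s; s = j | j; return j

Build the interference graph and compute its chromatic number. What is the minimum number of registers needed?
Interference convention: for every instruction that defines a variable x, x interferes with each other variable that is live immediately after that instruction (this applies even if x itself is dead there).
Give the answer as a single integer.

def/use:
  n0: def={e,j,z} ue=∅
  n1: def={c} ue={j}
  n2: def={c} ue=∅
  n3: def={c,g,j} ue={j}
  n4: def={s} ue={j}
  n5: def={z} ue={z}
  n6: def={j,s} ue={s}

Backward fixpoint:
  live n0: ∅→{j,z}
  live n1: {j,z}→{j,z}
  live n2: ∅→∅
  live n3: {j}→∅
  live n4: {j,z}→{j,s,z}
  live n5: {j,s,z}→{j,s,z}
  live n6: {s}→∅

Interfere edges:
  c — {j,z}
  e — {j,z}
  g — {j}
  j — {c,e,g,s,z}
  s — {j,z}
  z — {c,e,j,s}

Registers:
  lower bound: {c,j,z} mutually conflict ⇒ χ ≥ 3
  assign c→c2 e→c2 g→c1 j→c0 s→c2 z→c1 — no edge inside a register ⇒ χ ≤ 3
  χ = 3

Answer: 3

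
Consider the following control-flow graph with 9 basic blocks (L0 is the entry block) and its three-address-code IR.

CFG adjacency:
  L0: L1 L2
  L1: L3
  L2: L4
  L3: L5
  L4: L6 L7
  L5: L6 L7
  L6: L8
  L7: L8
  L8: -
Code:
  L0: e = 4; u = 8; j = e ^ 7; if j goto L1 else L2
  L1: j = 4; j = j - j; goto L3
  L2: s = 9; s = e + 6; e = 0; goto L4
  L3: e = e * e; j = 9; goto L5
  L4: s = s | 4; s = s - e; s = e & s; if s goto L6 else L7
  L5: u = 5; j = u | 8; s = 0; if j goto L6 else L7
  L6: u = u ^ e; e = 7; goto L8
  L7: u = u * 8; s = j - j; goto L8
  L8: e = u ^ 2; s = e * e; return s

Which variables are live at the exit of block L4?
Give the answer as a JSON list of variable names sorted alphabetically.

Answer: ["e", "j", "u"]

Derivation:
Per-block:
  L0: def={e,j,u} ue=∅
  L1: def={j} ue=∅
  L2: def={e,s} ue={e}
  L3: def={e,j} ue={e}
  L4: def={s} ue={e,s}
  L5: def={j,s,u} ue=∅
  L6: def={e,u} ue={e,u}
  L7: def={s,u} ue={j,u}
  L8: def={e,s} ue={u}

Liveness:
  L0 li=∅ lo={e,j,u}
  L1 li={e} lo={e}
  L2 li={e,j,u} lo={e,j,s,u}
  L3 li={e} lo={e}
  L4 li={e,j,s,u} lo={e,j,u}
  L5 li={e} lo={e,j,u}
  L6 li={e,u} lo={u}
  L7 li={j,u} lo={u}
  L8 li={u} lo=∅

live-out(L4) = ["e", "j", "u"]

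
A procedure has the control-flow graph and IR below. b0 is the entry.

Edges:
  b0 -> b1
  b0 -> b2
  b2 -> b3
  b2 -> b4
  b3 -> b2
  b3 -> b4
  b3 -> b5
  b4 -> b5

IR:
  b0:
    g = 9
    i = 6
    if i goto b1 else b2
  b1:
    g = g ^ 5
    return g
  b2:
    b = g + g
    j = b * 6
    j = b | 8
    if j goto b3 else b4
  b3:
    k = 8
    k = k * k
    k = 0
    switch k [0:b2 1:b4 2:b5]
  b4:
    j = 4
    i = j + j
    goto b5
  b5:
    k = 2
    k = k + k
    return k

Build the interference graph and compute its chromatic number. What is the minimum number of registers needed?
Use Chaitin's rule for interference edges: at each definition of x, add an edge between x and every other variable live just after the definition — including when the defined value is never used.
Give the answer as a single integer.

Per-block:
  b0: {g,i} / ∅
  b1: {g} / {g}
  b2: {b,j} / {g}
  b3: {k} / ∅
  b4: {i,j} / ∅
  b5: {k} / ∅

Backward fixpoint:
  live b0: ∅→{g}
  live b1: {g}→∅
  live b2: {g}→{g}
  live b3: {g}→{g}
  live b4: ∅→∅
  live b5: ∅→∅

Interference:
  b — {g,j}
  g — {b,i,j,k}
  i — {g}
  j — {b,g}
  k — {g}

Colouring:
  {b,g,j} pairwise interfere (3-clique) ⇒ χ ≥ 3
  assign b→r1 g→r0 i→r1 j→r2 k→r1 — no edge inside a register ⇒ χ ≤ 3
  χ = 3

Answer: 3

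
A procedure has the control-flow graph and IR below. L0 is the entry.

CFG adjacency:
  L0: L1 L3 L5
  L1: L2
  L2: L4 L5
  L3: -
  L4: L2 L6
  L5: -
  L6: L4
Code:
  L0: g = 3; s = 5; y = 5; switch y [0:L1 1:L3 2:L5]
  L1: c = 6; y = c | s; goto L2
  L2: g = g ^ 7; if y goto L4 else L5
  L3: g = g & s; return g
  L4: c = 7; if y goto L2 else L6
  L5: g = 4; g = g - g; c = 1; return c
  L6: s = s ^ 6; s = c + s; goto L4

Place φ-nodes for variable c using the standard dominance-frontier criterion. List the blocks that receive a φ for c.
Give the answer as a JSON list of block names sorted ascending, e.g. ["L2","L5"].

Answer: ["L2", "L4", "L5"]

Working:
idom tree: L1←L0 L2←L1 L3←L0 L4←L2 L5←L0 L6←L4
Dom∩ at merges:
  L2: preds {L1,L4}: {L0,L1} ∩ {L0,L1,L2,L4} = {L0,L1}; idom=L1
  L4: preds {L2,L6}: {L0,L1,L2} ∩ {L0,L1,L2,L4,L6} = {L0,L1,L2}; idom=L2
  L5: preds {L0,L2}: {L0} ∩ {L0,L1,L2} = {L0}; idom=L0

DF derivation:
  join L2 pred L1: · stop@L1
  join L2 pred L4: L4→L2 stop@L1
  join L4 pred L2: · stop@L2
  join L4 pred L6: L6→L4 stop@L2
  join L5 pred L0: · stop@L0
  join L5 pred L2: L2→L1 stop@L0
  L0: DF=∅
  L1: DF={L5}
  L2: DF={L2,L5}
  L3: DF=∅
  L4: DF={L2,L4}
  L5: DF=∅
  L6: DF={L4}

φ for c: defs {L1,L4,L5}
  DF⁺ = {L2,L4,L5}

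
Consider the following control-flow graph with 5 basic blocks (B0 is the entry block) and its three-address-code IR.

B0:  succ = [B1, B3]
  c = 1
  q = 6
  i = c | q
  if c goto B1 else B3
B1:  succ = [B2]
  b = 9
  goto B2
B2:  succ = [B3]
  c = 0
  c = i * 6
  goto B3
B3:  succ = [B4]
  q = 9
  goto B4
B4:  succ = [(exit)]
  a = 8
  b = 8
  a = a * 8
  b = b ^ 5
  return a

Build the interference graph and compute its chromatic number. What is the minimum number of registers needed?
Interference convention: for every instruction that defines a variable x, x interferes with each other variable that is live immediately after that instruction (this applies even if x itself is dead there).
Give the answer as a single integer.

Answer: 2

Analysis:
def/use:
  B0: {c,i,q} / ∅
  B1: {b} / ∅
  B2: {c} / {i}
  B3: {q} / ∅
  B4: {a,b} / ∅

Liveness:
  B0: in=∅ out={i}
  B1: in={i} out={i}
  B2: in={i} out=∅
  B3: in=∅ out=∅
  B4: in=∅ out=∅

Interfere edges:
  a: {b}
  b: {a,i}
  c: {i,q}
  i: {b,c}
  q: {c}

Registers:
  lower bound: {a,b} mutually conflict ⇒ χ ≥ 2
  2-colouring: R0={b,c}  R1={a,i,q}
  χ = 2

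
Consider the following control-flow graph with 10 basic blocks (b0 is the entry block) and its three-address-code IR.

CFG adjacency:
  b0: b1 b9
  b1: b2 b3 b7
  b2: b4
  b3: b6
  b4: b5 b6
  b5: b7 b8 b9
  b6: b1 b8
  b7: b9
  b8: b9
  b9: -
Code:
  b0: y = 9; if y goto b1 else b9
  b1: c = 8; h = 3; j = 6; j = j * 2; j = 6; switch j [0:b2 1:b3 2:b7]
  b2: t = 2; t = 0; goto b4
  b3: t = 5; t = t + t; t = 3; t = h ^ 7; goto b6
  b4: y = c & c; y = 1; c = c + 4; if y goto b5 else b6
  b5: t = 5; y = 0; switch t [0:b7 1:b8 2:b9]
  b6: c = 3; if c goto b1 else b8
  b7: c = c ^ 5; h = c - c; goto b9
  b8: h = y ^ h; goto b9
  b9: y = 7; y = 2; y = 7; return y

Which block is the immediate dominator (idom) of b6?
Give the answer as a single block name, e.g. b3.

Answer: b1

Analysis:
idom tree: b1←b0 b2←b1 b3←b1 b4←b2 b5←b4 b6←b1 b7←b1 b8←b1 b9←b0
Dom at joins:
  b1: preds {b0,b6}: {b0} ∩ {b0,b1,b6} = {b0}; idom=b0
  b6: preds {b3,b4}: {b0,b1,b3} ∩ {b0,b1,b2,b4} = {b0,b1}; idom=b1
  b7: preds {b1,b5}: {b0,b1} ∩ {b0,b1,b2,b4,b5} = {b0,b1}; idom=b1
  b8: preds {b5,b6}: {b0,b1,b2,b4,b5} ∩ {b0,b1,b6} = {b0,b1}; idom=b1
  b9: preds {b0,b5,b7,b8}: {b0} ∩ {b0,b1,b2,b4,b5} ∩ {b0,b1,b7} ∩ {b0,b1,b8} = {b0}; idom=b0

idom(b6) = b1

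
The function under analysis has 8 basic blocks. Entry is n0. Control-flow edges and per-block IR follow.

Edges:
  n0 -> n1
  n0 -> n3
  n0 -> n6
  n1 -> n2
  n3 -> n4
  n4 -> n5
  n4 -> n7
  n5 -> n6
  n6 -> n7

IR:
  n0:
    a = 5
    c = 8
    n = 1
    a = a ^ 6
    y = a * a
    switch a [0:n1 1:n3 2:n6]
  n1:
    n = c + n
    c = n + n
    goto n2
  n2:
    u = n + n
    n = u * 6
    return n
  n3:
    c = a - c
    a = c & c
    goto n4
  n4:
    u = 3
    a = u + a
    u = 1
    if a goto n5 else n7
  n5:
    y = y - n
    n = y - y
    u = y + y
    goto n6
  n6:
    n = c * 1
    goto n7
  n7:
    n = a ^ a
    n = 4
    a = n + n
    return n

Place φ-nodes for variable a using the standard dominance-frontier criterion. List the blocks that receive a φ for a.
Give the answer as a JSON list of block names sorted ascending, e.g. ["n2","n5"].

Answer: ["n6", "n7"]

Working:
idom tree: n1←n0 n2←n1 n3←n0 n4←n3 n5←n4 n6←n0 n7←n0
Join-block Dom:
  n6: preds {n0,n5}: {n0} ∩ {n0,n3,n4,n5} = {n0}; idom=n0
  n7: preds {n4,n6}: {n0,n3,n4} ∩ {n0,n6} = {n0}; idom=n0

DF derivation:
  n6←n0: walk · to n0
  n6←n5: walk n5→n4→n3 to n0
  n7←n4: walk n4→n3 to n0
  n7←n6: walk n6 to n0
  DF(n0)=∅
  DF(n1)=∅
  DF(n2)=∅
  DF(n3)={n6,n7}
  DF(n4)={n6,n7}
  DF(n5)={n6}
  DF(n6)={n7}
  DF(n7)=∅

φ for a: defs {n0,n3,n4,n7}
  DF⁺ = {n6,n7}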